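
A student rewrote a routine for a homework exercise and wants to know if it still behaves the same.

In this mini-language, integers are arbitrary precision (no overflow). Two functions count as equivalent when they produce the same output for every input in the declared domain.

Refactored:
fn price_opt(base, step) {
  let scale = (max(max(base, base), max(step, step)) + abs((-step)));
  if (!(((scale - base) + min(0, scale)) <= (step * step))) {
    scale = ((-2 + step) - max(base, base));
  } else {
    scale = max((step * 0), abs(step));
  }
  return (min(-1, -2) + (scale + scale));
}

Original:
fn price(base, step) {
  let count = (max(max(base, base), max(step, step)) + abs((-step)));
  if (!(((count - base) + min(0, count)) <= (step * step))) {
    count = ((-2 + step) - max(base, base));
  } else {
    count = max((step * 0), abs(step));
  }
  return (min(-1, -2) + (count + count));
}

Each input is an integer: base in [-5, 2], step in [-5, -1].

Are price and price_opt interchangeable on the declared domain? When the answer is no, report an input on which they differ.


The two are interchangeable: local variable names differ, and every declared input agrees.
Tracing base=-4, step=-1: price: count = 0; (!(((count - base) + min(0, count)) <= (step * step))) -> true; count = 1; return 0 | price_opt: scale = 0; (!(((scale - base) + min(0, scale)) <= (step * step))) -> true; scale = 1; return 0 — matching result 0.
Checked all 40 inputs in the declared domain: the outputs agree on every one.
verdict: equivalent


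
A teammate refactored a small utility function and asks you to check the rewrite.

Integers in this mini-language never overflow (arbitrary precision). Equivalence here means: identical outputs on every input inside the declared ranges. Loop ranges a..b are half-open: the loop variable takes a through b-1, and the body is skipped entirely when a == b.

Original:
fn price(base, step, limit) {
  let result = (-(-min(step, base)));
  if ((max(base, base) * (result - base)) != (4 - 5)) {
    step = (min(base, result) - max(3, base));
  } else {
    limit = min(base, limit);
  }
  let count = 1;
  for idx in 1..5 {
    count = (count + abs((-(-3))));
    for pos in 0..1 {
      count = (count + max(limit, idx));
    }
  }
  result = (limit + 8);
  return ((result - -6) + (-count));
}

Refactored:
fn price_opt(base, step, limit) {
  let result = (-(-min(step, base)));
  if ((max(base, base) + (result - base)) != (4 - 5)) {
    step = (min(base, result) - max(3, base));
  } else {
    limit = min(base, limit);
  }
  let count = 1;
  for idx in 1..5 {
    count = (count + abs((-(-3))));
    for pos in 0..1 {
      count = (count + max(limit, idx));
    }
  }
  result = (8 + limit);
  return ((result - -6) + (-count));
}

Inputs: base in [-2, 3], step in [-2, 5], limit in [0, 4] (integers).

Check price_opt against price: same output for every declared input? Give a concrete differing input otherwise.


Take base=-1, step=-1, limit=0.
price: result becomes -1; next ((max(base, base) * (result - base)) != (4 - 5)) evaluates to true; next step becomes -4; next count becomes 1; next at idx=1:; next count becomes 4; next at pos=0:; next count becomes 5; next at idx=2:; next count becomes 8; next at pos=0:; next count becomes 10; next at idx=3:; next count becomes 13; next at pos=0:; next count becomes 16; next at idx=4:; next count becomes 19; next at pos=0:; next count becomes 23; next result becomes 8; next final value -9
price_opt: result becomes -1; next ((max(base, base) + (result - base)) != (4 - 5)) evaluates to false; next limit becomes -1; next count becomes 1; next at idx=1:; next count becomes 4; next at pos=0:; next count becomes 5; next at idx=2:; next count becomes 8; next at pos=0:; next count becomes 10; next at idx=3:; next count becomes 13; next at pos=0:; next count becomes 16; next at idx=4:; next count becomes 19; next at pos=0:; next count becomes 23; next result becomes 7; next final value -10
-9 against -10: the behavior changed.
verdict: not equivalent; witness: base=-1, step=-1, limit=0


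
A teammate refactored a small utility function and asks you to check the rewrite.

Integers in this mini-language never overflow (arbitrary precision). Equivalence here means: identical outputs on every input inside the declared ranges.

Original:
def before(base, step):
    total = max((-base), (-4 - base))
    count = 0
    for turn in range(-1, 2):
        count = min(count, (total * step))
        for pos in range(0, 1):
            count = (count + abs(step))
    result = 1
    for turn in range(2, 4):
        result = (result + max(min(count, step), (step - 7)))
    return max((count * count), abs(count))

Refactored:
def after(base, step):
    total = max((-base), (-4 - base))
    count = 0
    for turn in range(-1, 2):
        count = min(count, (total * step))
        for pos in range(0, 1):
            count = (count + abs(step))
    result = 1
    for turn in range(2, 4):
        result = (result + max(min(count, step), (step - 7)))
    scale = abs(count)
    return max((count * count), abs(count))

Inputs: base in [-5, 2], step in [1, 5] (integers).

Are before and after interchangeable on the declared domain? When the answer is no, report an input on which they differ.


Side by side, the visible changes include: local variable names differ, plus statement counts differ, plus min/max/abs usage differs.
Tracing base=0, step=1: before: total becomes 0; next count becomes 0; next at turn=-1:; next count becomes 0; next at pos=0:; next count becomes 1; next at turn=0:; next count becomes 0; next at pos=0:; next count becomes 1; next at turn=1:; next count becomes 0; next at pos=0:; next count becomes 1; next result becomes 1; next at turn=2:; next result becomes 2; next at turn=3:; next result becomes 3; next final value 1 | after: total becomes 0; next count becomes 0; next at turn=-1:; next count becomes 0; next at pos=0:; next count becomes 1; next at turn=0:; next count becomes 0; next at pos=0:; next count becomes 1; next at turn=1:; next count becomes 0; next at pos=0:; next count becomes 1; next result becomes 1; next at turn=2:; next result becomes 2; next at turn=3:; next result becomes 3; next scale becomes 1; next final value 1 — matching result 1.
Across all 40 domain points the two functions coincide.
verdict: equivalent


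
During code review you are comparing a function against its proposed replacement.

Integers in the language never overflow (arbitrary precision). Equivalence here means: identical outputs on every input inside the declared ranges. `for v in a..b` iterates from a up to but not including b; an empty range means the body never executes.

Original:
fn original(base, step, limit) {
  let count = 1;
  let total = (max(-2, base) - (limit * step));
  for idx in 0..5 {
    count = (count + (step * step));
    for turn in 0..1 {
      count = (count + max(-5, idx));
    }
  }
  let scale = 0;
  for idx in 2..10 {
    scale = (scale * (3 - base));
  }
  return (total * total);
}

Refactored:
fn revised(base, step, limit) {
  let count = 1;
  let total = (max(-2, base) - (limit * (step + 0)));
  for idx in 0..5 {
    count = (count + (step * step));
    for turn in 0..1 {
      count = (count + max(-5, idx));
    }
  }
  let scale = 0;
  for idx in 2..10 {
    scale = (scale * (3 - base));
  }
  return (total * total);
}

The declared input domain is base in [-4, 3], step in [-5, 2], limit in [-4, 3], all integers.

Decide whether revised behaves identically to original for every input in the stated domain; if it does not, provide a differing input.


The two versions differ — the changes include constant usage differs; also arithmetic usage differs.
Tracing base=1, step=2, limit=-4: original: count = 1; total = 9; [idx=0]; count = 5; [turn=0]; count = 5; [idx=1]; count = 9; [turn=0]; count = 10; [idx=2]; count = 14; [turn=0]; count = 16; [idx=3]; count = 20; [turn=0]; count = 23; [idx=4]; count = 27; [turn=0]; count = 31; scale = 0; [idx=2]; scale = 0; [idx=3]; scale = 0; [idx=4]; scale = 0; [idx=5]; scale = 0; [idx=6]; scale = 0; [idx=7]; scale = 0; [idx=8]; scale = 0; [idx=9]; scale = 0; return 81 | revised: count = 1; total = 9; [idx=0]; count = 5; [turn=0]; count = 5; [idx=1]; count = 9; [turn=0]; count = 10; [idx=2]; count = 14; [turn=0]; count = 16; [idx=3]; count = 20; [turn=0]; count = 23; [idx=4]; count = 27; [turn=0]; count = 31; scale = 0; [idx=2]; scale = 0; [idx=3]; scale = 0; [idx=4]; scale = 0; [idx=5]; scale = 0; [idx=6]; scale = 0; [idx=7]; scale = 0; [idx=8]; scale = 0; [idx=9]; scale = 0; return 81 — matching result 81.
Across all 512 domain points the two functions coincide.
verdict: equivalent


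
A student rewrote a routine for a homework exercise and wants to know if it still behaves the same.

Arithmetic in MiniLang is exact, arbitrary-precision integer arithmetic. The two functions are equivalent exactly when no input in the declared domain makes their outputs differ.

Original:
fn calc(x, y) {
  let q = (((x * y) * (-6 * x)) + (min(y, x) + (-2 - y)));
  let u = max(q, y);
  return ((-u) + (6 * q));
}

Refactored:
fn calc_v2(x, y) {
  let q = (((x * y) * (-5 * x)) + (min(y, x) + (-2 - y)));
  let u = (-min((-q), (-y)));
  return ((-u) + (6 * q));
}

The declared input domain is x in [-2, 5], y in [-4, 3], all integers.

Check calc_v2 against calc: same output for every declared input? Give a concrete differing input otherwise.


Consider the input x=-2, y=-4.
calc: q=94, then u=94, then returns 470
calc_v2: q=78, then u=78, then returns 390
470 against 390: the behavior changed.
verdict: not equivalent; witness: x=-2, y=-4


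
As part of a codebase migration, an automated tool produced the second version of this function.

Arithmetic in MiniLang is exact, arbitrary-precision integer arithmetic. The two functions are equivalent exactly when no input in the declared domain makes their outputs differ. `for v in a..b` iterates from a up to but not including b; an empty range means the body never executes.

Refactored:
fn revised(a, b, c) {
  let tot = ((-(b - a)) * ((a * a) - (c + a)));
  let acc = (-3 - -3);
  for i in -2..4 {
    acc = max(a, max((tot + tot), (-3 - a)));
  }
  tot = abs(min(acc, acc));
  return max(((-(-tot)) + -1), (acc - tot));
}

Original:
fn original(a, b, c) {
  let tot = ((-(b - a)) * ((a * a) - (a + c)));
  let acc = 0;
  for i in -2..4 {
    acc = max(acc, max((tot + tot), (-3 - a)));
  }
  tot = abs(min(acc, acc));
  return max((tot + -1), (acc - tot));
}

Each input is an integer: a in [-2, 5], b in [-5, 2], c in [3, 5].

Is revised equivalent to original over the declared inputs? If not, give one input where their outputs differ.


Try a=2, b=-5, c=3.
original: tot=-7, then acc=0, then (i=-2), then acc=0, then (i=-1), then acc=0, then (i=0), then acc=0, then (i=1), then acc=0, then (i=2), then acc=0, then (i=3), then acc=0, then tot=0, then returns 0
revised: tot=-7, then acc=0, then (i=-2), then acc=2, then (i=-1), then acc=2, then (i=0), then acc=2, then (i=1), then acc=2, then (i=2), then acc=2, then (i=3), then acc=2, then tot=2, then returns 1
0 against 1: the behavior changed.
verdict: not equivalent; witness: a=2, b=-5, c=3


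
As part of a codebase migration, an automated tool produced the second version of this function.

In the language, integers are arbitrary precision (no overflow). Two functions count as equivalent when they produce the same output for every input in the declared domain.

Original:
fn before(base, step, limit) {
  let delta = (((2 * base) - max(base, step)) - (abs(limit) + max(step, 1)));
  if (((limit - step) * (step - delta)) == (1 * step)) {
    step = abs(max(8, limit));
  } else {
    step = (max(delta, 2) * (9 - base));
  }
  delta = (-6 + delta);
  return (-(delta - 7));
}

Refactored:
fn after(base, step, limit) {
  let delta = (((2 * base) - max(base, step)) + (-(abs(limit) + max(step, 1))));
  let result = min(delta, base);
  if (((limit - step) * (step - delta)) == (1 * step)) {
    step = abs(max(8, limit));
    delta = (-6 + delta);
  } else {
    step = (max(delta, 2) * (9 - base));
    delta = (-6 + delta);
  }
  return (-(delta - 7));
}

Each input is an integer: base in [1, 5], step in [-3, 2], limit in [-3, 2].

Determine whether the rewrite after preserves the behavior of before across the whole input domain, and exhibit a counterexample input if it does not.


Differences: local variable names differ, plus constant usage differs, plus arithmetic usage differs, plus statement counts differ, plus min/max/abs usage differs — yet all 180 inputs agree.
verdict: equivalent


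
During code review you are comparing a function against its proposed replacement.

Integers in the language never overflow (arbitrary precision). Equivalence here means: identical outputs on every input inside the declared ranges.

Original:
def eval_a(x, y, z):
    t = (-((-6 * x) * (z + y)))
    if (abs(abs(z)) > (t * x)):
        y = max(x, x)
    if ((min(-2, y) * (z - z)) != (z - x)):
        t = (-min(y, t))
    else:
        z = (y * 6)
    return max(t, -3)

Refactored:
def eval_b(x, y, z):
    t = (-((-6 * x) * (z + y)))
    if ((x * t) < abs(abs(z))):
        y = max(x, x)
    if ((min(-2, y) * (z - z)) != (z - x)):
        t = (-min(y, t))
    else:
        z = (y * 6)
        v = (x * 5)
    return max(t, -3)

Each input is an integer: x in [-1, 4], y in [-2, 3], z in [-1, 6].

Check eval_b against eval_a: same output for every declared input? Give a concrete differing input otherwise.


The two are interchangeable: local variable names differ; constant usage differs; statement counts differ; comparison usage differs; arithmetic usage differs, and every declared input agrees.
As a probe, take x=0, y=-2, z=5: eval_a runs t becomes 0; next (abs(abs(z)) > (t * x)) evaluates to true; next y becomes 0; next ((min(-2, y) * (z - z)) != (z - x)) evaluates to true; next t becomes 0; next final value 0; eval_b runs t becomes 0; next ((x * t) < abs(abs(z))) evaluates to true; next y becomes 0; next ((min(-2, y) * (z - z)) != (z - x)) evaluates to true; next t becomes 0; next final value 0; both end at 0.
Sweeping the whole domain (288 inputs) finds no disagreement.
verdict: equivalent


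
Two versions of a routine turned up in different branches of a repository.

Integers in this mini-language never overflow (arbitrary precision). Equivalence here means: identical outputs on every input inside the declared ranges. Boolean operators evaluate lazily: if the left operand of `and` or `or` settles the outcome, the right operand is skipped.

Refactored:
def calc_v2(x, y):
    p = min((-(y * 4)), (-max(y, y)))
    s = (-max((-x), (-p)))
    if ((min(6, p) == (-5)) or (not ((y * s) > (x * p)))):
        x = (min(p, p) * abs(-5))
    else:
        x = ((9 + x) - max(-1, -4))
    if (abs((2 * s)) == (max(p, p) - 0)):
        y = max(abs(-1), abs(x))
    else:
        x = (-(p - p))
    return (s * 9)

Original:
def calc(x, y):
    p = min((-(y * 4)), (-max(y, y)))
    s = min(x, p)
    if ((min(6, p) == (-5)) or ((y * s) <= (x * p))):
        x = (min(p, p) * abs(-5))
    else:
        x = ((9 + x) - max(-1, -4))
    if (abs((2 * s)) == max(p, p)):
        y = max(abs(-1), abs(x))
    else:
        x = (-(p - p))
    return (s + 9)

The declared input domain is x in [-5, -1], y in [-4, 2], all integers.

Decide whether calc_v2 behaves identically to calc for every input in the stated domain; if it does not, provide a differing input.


These are not equivalent — on x=-5, y=-4 the outputs split (4 vs -45).
calc: p becomes 4; next s becomes -5; next ((min(6, p) == (-5)) or ((y * s) <= (x * p))) evaluates to false; next x becomes 5; next (abs((2 * s)) == max(p, p)) evaluates to false; next x becomes 0; next final value 4
calc_v2: p becomes 4; next s becomes -5; next ((min(6, p) == (-5)) or (not ((y * s) > (x * p)))) evaluates to false; next x becomes 5; next (abs((2 * s)) == (max(p, p) - 0)) evaluates to false; next x becomes 0; next final value -45
verdict: not equivalent; witness: x=-5, y=-4


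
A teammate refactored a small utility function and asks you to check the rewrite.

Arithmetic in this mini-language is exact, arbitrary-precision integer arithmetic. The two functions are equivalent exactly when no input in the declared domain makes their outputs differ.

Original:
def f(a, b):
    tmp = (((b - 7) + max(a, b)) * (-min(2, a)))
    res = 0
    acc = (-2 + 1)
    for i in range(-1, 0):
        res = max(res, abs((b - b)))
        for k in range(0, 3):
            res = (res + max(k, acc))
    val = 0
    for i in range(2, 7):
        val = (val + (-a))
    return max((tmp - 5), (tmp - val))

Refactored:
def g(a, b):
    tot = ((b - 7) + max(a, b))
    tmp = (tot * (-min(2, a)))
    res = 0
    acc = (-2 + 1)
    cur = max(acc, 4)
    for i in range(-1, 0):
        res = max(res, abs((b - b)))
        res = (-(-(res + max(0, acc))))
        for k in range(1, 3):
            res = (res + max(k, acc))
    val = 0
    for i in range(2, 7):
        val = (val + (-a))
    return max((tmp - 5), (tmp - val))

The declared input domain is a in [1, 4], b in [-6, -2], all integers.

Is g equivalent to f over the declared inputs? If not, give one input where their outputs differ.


This is a faithful refactor — loop structure differs; also constant usage differs; also local variable names differ; also statement counts differ; also min/max/abs usage differs; also arithmetic usage differs, but the computed results match everywhere.
Tracing a=4, b=-5: f: tmp = 16; res = 0; acc = -1; [i=-1]; res = 0; [k=0]; res = 0; [k=1]; res = 1; [k=2]; res = 3; val = 0; [i=2]; val = -4; [i=3]; val = -8; [i=4]; val = -12; [i=5]; val = -16; [i=6]; val = -20; return 36 | g: tot = -8; tmp = 16; res = 0; acc = -1; cur = 4; [i=-1]; res = 0; res = 0; [k=1]; res = 1; [k=2]; res = 3; val = 0; [i=2]; val = -4; [i=3]; val = -8; [i=4]; val = -12; [i=5]; val = -16; [i=6]; val = -20; return 36 — matching result 36.
Checked all 20 inputs in the declared domain: the outputs agree on every one.
verdict: equivalent


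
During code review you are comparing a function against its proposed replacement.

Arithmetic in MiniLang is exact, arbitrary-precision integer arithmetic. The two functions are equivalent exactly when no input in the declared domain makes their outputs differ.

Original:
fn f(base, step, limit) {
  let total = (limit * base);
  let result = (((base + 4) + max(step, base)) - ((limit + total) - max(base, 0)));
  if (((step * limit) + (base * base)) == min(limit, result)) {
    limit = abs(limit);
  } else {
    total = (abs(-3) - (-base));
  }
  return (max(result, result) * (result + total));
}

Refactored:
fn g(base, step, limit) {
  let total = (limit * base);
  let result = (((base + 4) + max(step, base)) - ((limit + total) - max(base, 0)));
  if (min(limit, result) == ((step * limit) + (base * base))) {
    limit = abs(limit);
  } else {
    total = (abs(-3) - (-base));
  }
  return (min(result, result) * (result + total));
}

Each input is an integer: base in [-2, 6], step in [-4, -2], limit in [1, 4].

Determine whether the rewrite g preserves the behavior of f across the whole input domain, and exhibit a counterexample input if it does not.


Equivalent. The one real change (`max(result, result)` became `min(result, result)`) has no effect anywhere in the declared ranges.
Sweeping the whole domain (108 inputs) finds no disagreement.
Tracing base=0, step=-3, limit=2: f: total := 0 | result := 2 | (((step * limit) + (base * base)) == min(limit, result)): false | total := 3 | result 10 | g: total := 0 | result := 2 | (min(limit, result) == ((step * limit) + (base * base))): false | total := 3 | result 10 — matching result 10.
verdict: equivalent


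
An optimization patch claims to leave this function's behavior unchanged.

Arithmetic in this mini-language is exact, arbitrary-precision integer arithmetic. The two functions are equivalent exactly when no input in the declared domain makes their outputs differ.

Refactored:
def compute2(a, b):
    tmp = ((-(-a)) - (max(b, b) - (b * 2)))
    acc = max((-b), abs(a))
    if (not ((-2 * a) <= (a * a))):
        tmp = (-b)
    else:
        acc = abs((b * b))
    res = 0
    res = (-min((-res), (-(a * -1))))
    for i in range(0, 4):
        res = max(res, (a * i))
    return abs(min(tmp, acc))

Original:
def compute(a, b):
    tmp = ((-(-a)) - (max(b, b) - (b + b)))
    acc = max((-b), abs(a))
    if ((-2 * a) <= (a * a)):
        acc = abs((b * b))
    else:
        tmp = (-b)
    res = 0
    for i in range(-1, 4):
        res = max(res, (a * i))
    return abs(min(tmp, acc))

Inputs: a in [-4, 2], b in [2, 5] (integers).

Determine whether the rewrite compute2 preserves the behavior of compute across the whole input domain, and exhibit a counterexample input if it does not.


Reading the diff, among the changes: statement counts differ; and arithmetic usage differs; and constant usage differs; and min/max/abs usage differs; and loop structure differs; and boolean connective usage differs.
Spot check at a=0, b=2 — compute: tmp becomes 2; next acc becomes 0; next ((-2 * a) <= (a * a)) evaluates to true; next acc becomes 4; next res becomes 0; next at i=-1:; next res becomes 0; next at i=0:; next res becomes 0; next at i=1:; next res becomes 0; next at i=2:; next res becomes 0; next at i=3:; next res becomes 0; next final value 2. compute2: tmp becomes 2; next acc becomes 0; next (not ((-2 * a) <= (a * a))) evaluates to false; next acc becomes 4; next res becomes 0; next res becomes 0; next at i=0:; next res becomes 0; next at i=1:; next res becomes 0; next at i=2:; next res becomes 0; next at i=3:; next res becomes 0; next final value 2. Both give 2.
Checked all 28 inputs in the declared domain: the outputs agree on every one.
verdict: equivalent


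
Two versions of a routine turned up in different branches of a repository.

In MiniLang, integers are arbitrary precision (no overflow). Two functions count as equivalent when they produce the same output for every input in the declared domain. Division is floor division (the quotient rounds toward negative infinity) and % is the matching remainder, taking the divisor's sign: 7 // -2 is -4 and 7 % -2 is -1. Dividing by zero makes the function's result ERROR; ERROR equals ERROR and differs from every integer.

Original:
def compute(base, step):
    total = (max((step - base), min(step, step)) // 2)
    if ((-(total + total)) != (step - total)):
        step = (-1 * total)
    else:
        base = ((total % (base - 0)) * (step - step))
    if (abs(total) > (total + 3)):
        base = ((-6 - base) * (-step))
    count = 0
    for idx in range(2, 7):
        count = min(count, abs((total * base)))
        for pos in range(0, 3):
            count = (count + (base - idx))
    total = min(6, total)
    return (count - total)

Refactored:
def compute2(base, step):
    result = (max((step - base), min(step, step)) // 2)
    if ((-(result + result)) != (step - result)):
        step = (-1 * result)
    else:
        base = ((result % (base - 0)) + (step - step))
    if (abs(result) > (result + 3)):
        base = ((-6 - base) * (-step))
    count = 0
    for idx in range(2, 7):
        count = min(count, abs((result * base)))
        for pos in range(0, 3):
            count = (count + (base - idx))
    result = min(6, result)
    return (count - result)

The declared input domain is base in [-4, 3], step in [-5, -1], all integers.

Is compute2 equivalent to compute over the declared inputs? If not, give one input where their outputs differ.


On input base=-4, step=-1, compute returns -61 while compute2 returns -106.
verdict: not equivalent; witness: base=-4, step=-1


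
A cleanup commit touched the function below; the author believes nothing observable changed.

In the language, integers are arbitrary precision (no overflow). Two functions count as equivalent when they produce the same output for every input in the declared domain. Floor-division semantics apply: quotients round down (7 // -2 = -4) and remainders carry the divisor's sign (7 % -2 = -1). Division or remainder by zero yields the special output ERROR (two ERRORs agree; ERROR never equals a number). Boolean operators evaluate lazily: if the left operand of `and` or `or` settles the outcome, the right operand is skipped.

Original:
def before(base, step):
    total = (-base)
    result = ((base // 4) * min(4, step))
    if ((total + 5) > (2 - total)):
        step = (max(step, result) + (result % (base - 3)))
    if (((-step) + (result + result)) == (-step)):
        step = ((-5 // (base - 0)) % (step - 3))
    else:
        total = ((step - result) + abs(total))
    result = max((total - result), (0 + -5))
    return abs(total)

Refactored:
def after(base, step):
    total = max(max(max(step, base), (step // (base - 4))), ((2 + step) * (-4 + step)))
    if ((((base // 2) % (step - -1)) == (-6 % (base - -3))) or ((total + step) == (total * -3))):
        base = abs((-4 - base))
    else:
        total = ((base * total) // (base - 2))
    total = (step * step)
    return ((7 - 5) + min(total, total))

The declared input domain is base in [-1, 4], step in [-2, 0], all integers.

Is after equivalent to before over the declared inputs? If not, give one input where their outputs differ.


Run the pair on base=-1, step=-2.
before: total=1, then result=2, then ((total + 5) > (2 - total)) is true, then step=0, then (((-step) + (result + result)) == (-step)) is false, then total=-1, then result=-3, then returns 1
after: total=0, then ((((base // 2) % (step - -1)) == (-6 % (base - -3))) or ((total + step) == (total * -3))) is true, then base=3, then total=4, then returns 6
1 and 6 differ, so these are not the same function on this domain.
verdict: not equivalent; witness: base=-1, step=-2


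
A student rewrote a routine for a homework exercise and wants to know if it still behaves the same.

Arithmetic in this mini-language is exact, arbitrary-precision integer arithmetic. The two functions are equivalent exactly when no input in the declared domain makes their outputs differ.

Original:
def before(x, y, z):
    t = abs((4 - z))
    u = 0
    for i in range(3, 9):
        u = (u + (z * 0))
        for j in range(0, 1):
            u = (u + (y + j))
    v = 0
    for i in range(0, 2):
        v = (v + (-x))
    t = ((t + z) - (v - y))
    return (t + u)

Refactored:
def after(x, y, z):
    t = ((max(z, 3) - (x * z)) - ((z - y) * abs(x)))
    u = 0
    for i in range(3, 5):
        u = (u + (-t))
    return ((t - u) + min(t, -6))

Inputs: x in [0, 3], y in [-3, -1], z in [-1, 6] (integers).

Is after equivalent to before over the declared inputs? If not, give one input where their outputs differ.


Consider the input x=0, y=-3, z=-1.
before: t := 5 | u := 0 | iter i=3: | u := 0 | iter j=0: | u := -3 | iter i=4: | u := -3 | iter j=0: | u := -6 | iter i=5: | u := -6 | iter j=0: | u := -9 | iter i=6: | u := -9 | iter j=0: | u := -12 | iter i=7: | u := -12 | iter j=0: | u := -15 | iter i=8: | u := -15 | iter j=0: | u := -18 | v := 0 | iter i=0: | v := 0 | iter i=1: | v := 0 | t := 1 | result -17
after: t := 3 | u := 0 | iter i=3: | u := -3 | iter i=4: | u := -6 | result 3
-17 and 3 differ, so these are not the same function on this domain.
verdict: not equivalent; witness: x=0, y=-3, z=-1


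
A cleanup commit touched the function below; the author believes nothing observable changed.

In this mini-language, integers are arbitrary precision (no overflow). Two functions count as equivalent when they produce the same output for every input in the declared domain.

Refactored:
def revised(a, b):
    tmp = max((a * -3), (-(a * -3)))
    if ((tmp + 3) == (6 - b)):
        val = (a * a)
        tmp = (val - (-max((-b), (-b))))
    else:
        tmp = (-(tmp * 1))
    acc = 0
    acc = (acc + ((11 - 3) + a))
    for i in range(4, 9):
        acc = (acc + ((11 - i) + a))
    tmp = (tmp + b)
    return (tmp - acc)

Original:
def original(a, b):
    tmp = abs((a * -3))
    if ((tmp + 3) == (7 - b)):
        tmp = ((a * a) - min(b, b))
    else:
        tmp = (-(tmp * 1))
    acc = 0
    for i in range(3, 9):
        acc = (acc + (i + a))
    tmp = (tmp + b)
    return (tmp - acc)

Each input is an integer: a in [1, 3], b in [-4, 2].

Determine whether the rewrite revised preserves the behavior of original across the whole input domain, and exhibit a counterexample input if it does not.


There is a counterexample at a=1, b=0: -42 on one side, -38 on the other.
original: tmp = 3; ((tmp + 3) == (7 - b)) -> false; tmp = -3; acc = 0; [i=3]; acc = 4; [i=4]; acc = 9; [i=5]; acc = 15; [i=6]; acc = 22; [i=7]; acc = 30; [i=8]; acc = 39; tmp = -3; return -42
revised: tmp = 3; ((tmp + 3) == (6 - b)) -> true; val = 1; tmp = 1; acc = 0; acc = 9; [i=4]; acc = 17; [i=5]; acc = 24; [i=6]; acc = 30; [i=7]; acc = 35; [i=8]; acc = 39; tmp = 1; return -38
verdict: not equivalent; witness: a=1, b=0


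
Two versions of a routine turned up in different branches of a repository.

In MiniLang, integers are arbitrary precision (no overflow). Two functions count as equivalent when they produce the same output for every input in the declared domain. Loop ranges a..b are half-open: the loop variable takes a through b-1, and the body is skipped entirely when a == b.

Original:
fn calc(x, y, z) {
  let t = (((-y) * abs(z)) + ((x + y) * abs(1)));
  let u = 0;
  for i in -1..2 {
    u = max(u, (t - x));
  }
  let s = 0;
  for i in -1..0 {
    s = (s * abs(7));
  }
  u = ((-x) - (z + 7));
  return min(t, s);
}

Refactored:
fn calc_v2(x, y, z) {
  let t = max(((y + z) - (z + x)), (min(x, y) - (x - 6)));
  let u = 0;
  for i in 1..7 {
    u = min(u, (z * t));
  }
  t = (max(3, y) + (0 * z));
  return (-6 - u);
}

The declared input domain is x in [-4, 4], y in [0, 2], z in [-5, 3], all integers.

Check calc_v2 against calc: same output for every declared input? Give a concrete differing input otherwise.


Input x=-4, y=0, z=-5: -4 from calc versus 24 from calc_v2.
verdict: not equivalent; witness: x=-4, y=0, z=-5


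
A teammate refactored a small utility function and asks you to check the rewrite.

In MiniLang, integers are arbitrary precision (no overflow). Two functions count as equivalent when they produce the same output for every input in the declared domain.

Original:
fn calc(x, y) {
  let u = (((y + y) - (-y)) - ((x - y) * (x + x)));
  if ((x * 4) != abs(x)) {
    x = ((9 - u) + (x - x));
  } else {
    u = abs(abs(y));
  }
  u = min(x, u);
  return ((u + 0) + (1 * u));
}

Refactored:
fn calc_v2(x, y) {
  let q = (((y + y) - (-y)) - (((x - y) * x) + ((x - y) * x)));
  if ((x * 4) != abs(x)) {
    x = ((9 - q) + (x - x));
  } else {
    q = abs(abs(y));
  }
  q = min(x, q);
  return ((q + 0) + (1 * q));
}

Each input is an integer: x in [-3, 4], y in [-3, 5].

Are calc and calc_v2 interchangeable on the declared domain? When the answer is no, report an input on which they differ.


The two are interchangeable: local variable names differ; also arithmetic usage differs, and every declared input agrees.
Spot check at x=-3, y=3 — calc: u becomes -27; next ((x * 4) != abs(x)) evaluates to true; next x becomes 36; next u becomes -27; next final value -54. calc_v2: q becomes -27; next ((x * 4) != abs(x)) evaluates to true; next x becomes 36; next q becomes -27; next final value -54. Both give -54.
Every one of the 72 inputs gives matching results.
verdict: equivalent


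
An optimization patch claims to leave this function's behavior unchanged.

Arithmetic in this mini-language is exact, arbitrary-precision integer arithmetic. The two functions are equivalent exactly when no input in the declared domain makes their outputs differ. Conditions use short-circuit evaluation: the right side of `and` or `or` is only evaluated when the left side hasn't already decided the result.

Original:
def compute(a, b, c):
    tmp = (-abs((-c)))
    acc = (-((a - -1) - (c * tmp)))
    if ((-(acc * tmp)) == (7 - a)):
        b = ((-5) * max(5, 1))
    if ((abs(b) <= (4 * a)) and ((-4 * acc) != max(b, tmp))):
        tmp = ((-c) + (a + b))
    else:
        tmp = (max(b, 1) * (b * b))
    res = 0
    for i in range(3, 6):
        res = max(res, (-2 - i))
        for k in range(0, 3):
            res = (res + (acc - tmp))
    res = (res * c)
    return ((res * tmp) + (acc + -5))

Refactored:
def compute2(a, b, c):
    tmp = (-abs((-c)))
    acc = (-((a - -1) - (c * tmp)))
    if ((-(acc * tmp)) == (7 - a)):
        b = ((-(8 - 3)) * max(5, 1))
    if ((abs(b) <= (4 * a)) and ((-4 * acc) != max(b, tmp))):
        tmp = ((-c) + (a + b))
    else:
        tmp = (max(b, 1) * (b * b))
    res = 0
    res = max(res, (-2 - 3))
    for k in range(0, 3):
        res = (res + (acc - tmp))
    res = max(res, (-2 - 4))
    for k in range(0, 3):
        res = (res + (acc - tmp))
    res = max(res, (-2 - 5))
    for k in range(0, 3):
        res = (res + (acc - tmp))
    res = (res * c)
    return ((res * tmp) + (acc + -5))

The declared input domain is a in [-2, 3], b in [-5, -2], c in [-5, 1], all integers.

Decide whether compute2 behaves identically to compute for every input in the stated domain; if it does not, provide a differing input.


The two versions differ — the changes include arithmetic usage differs; statement counts differ; constant usage differs; min/max/abs usage differs; local variable names differ; loop structure differs.
Spot check at a=1, b=-3, c=-3 — compute: tmp=-3, then acc=7, then ((-(acc * tmp)) == (7 - a)) is false, then ((abs(b) <= (4 * a)) and ((-4 * acc) != max(b, tmp))) is true, then tmp=1, then res=0, then (i=3), then res=0, then (k=0), then res=6, then (k=1), then res=12, then (k=2), then res=18, then (i=4), then res=18, then (k=0), then res=24, then (k=1), then res=30, then (k=2), then res=36, then (i=5), then res=36, then (k=0), then res=42, then (k=1), then res=48, then (k=2), then res=54, then res=-162, then returns -160. compute2: tmp=-3, then acc=7, then ((-(acc * tmp)) == (7 - a)) is false, then ((abs(b) <= (4 * a)) and ((-4 * acc) != max(b, tmp))) is true, then tmp=1, then res=0, then res=0, then (k=0), then res=6, then (k=1), then res=12, then (k=2), then res=18, then res=18, then (k=0), then res=24, then (k=1), then res=30, then (k=2), then res=36, then res=36, then (k=0), then res=42, then (k=1), then res=48, then (k=2), then res=54, then res=-162, then returns -160. Both give -160.
Checked all 168 inputs in the declared domain: the outputs agree on every one.
verdict: equivalent


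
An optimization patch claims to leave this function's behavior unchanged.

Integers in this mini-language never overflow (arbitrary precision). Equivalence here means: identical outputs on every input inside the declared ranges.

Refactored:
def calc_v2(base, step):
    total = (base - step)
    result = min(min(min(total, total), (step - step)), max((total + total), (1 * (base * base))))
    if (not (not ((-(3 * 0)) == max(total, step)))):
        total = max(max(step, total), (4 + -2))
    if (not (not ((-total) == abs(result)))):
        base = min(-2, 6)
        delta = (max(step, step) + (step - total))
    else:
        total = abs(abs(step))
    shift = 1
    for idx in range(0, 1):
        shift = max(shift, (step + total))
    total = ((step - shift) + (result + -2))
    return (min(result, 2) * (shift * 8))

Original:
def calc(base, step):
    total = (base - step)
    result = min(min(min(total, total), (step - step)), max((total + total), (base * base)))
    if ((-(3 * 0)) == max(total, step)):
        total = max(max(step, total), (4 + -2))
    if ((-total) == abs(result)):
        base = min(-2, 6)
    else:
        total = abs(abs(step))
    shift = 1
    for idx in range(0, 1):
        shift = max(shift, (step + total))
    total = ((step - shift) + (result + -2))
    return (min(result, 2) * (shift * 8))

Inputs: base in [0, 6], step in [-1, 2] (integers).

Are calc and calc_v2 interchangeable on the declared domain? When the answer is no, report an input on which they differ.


Although min/max/abs usage differs; arithmetic usage differs; local variable names differ; statement counts differ; constant usage differs; boolean connective usage differs, 28/28 inputs agree.
verdict: equivalent


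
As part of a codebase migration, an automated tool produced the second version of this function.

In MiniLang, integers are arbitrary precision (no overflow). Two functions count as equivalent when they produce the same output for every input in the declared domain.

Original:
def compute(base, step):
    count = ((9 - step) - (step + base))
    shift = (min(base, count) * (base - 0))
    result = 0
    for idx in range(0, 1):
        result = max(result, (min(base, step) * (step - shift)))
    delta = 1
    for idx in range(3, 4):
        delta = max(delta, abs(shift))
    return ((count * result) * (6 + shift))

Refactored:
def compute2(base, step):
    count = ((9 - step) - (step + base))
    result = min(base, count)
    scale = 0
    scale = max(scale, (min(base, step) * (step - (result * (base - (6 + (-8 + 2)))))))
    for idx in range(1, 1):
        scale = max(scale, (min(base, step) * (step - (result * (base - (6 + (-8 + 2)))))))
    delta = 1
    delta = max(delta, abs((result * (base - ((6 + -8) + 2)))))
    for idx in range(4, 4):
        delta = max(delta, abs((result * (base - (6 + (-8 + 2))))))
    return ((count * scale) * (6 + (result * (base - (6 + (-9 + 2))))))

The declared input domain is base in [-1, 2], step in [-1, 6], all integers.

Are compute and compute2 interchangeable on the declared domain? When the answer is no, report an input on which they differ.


Run the pair on base=-1, step=-1.
compute: count = 12; shift = 1; result = 0; [idx=0]; result = 2; delta = 1; [idx=3]; delta = 1; return 168
compute2: count = 12; result = -1; scale = 0; scale = 2; the idx loop: no iterations; delta = 1; delta = 1; the idx loop: no iterations; return 144
168 vs 144 — the two versions disagree here.
verdict: not equivalent; witness: base=-1, step=-1


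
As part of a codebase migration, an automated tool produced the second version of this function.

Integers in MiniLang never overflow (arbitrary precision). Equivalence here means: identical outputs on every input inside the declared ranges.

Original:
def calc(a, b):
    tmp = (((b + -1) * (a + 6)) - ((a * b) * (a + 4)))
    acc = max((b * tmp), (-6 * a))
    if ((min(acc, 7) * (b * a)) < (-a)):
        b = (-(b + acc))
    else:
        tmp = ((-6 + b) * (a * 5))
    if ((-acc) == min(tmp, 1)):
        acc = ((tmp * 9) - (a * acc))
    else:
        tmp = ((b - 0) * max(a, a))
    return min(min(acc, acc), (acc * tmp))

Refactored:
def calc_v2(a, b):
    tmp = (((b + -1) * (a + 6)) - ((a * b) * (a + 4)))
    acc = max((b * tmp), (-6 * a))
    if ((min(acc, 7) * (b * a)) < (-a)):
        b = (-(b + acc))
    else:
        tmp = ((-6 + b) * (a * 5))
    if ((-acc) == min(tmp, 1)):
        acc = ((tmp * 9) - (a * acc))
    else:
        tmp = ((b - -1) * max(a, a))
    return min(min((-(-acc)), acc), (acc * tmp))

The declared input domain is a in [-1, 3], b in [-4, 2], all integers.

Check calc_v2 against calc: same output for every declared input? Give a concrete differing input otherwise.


Run the pair on a=-1, b=-1.
calc: tmp=-13, then acc=13, then ((min(acc, 7) * (b * a)) < (-a)) is false, then tmp=35, then ((-acc) == min(tmp, 1)) is false, then tmp=1, then returns 13
calc_v2: tmp=-13, then acc=13, then ((min(acc, 7) * (b * a)) < (-a)) is false, then tmp=35, then ((-acc) == min(tmp, 1)) is false, then tmp=0, then returns 0
13 and 0 differ, so these are not the same function on this domain.
verdict: not equivalent; witness: a=-1, b=-1


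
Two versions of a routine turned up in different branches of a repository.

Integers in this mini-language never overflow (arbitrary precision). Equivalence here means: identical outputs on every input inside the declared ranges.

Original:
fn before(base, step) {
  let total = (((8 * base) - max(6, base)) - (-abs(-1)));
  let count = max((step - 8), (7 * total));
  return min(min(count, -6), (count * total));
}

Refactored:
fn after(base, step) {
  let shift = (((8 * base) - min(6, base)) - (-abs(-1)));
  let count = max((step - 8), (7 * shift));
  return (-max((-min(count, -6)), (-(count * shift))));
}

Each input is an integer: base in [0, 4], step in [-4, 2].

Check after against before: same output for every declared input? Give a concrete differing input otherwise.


There is a counterexample at base=0, step=-4: -12 on one side, -6 on the other.
before: total = -5; count = -12; return -12
after: shift = 1; count = 7; return -6
verdict: not equivalent; witness: base=0, step=-4
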